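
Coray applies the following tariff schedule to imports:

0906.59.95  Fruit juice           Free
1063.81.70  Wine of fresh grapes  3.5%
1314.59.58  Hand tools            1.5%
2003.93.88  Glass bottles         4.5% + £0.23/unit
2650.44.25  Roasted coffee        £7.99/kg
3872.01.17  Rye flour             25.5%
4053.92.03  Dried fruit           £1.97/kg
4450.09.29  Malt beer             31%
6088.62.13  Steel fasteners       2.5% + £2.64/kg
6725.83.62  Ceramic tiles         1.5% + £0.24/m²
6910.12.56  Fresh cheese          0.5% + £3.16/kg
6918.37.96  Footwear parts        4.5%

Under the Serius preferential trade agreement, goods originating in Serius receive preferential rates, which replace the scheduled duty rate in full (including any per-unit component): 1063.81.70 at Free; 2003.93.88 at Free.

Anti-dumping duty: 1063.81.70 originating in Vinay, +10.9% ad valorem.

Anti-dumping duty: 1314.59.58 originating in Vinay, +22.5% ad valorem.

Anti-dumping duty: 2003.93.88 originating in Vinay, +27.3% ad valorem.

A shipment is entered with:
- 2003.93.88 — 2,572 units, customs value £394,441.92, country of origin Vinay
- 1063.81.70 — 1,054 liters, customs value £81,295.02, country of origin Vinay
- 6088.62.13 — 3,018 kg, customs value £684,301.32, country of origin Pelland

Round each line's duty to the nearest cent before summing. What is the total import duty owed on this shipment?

Line 1 (2003.93.88, Vinay, 2,572 units, £394,441.92):
Base rate for 2003.93.88 is 4.5% + £0.23/unit.
2003.93.88 has an FTA preferential rate, but origin Vinay is not Serius; base rate stands.
Additional duty on 2003.93.88 from Vinay: +27.3%. Applied ad valorem rate: 4.5% + 27.3% = 31.8%.
Duty = £394,441.92 × 31.8% + 2,572 × £0.23 = £126,024.09.
Line 2 (1063.81.70, Vinay, 1,054 liters, £81,295.02):
Base rate for 1063.81.70 is 3.5%.
1063.81.70 has an FTA preferential rate, but origin Vinay is not Serius; base rate stands.
Additional duty on 1063.81.70 from Vinay: +10.9%. Applied ad valorem rate: 3.5% + 10.9% = 14.4%.
Duty = £81,295.02 × 14.4% = £11,706.48.
Line 3 (6088.62.13, Pelland, 3,018 kg, £684,301.32):
Base rate for 6088.62.13 is 2.5% + £2.64/kg.
Duty = £684,301.32 × 2.5% + 3,018 × £2.64 = £25,075.05.
Total = £126,024.09 + £11,706.48 + £25,075.05 = £162,805.62.

£162,805.62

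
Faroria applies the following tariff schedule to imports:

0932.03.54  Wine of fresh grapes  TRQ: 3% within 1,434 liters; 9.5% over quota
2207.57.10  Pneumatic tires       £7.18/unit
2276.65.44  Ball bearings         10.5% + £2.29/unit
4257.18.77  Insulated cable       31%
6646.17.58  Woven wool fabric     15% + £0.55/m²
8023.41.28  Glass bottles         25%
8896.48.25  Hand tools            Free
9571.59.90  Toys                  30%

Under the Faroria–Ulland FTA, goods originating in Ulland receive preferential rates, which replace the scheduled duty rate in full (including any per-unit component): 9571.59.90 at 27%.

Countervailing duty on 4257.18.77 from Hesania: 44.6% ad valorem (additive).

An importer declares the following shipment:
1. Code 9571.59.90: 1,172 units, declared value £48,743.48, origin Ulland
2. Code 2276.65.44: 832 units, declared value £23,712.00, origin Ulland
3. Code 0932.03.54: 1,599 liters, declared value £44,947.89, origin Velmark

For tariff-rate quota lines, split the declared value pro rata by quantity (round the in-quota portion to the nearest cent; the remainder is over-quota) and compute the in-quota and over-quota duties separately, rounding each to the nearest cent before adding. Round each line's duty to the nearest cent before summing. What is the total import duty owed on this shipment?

£19,205.69

Line 1 (9571.59.90, Ulland, 1,172 units, £48,743.48):
Base rate for 9571.59.90 is 30%.
Origin Ulland qualifies under the Faroria–Ulland agreement and 9571.59.90 is covered: preferential rate 27% applies instead.
Duty = £48,743.48 × 27% = £13,160.74.
Line 2 (2276.65.44, Ulland, 832 units, £23,712.00):
Base rate for 2276.65.44 is 10.5% + £2.29/unit.
Origin Ulland is the FTA partner but 2276.65.44 is not on the preference list; base rate stands.
Duty = £23,712.00 × 10.5% + 832 × £2.29 = £4,395.04.
Line 3 (0932.03.54, Velmark, 1,599 liters, £44,947.89):
Code 0932.03.54 is under a tariff-rate quota (threshold 1,434 liters). In-quota: 1,434 liters at 3%; over-quota: 165 liters at 9.5%.
Pro-rata value split: in-quota = £44,947.89 × 1,434/1,599 = £40,309.74; over-quota = £44,947.89 − £40,309.74 = £4,638.15.
In-quota duty = £40,309.74 × 3% = £1,209.29. Over-quota duty = £4,638.15 × 9.5% = £440.62.
Line duty = £1,209.29 + £440.62 = £1,649.91.
Total = £13,160.74 + £4,395.04 + £1,649.91 = £19,205.69.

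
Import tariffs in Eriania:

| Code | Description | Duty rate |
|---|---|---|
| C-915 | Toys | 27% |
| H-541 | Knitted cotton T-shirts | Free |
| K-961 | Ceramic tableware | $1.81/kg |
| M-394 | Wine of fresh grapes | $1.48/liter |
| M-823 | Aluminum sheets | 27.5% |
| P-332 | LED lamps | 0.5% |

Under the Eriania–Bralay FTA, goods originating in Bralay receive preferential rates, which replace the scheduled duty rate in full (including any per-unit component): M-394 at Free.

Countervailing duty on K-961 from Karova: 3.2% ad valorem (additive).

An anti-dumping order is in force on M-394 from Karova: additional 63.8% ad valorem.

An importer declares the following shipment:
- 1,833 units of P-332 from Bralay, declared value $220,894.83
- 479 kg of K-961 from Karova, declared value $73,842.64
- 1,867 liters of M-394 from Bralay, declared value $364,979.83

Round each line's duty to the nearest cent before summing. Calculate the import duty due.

Line 1 (P-332, Bralay, 1,833 units, $220,894.83):
Base rate for P-332 is 0.5%.
Origin Bralay is the FTA partner but P-332 is not on the preference list; base rate stands.
Duty = $220,894.83 × 0.5% = $1,104.47.
Line 2 (K-961, Karova, 479 kg, $73,842.64):
Base rate for K-961 is $1.81/kg.
Additional duty on K-961 from Karova: +3.2% ad valorem. Applied ad valorem rate = 3.2%.
Duty = $73,842.64 × 3.2% + 479 × $1.81 = $3,229.95.
Line 3 (M-394, Bralay, 1,867 liters, $364,979.83):
Base rate for M-394 is $1.48/liter.
Origin Bralay qualifies under the Eriania–Bralay agreement and M-394 is covered: preferential rate Free applies instead.
The additional-duty order on M-394 targets Karova, not Bralay; it does not apply.
Duty = $364,979.83 × 0% = $0.00.
Total = $1,104.47 + $3,229.95 + $0.00 = $4,334.42.

$4,334.42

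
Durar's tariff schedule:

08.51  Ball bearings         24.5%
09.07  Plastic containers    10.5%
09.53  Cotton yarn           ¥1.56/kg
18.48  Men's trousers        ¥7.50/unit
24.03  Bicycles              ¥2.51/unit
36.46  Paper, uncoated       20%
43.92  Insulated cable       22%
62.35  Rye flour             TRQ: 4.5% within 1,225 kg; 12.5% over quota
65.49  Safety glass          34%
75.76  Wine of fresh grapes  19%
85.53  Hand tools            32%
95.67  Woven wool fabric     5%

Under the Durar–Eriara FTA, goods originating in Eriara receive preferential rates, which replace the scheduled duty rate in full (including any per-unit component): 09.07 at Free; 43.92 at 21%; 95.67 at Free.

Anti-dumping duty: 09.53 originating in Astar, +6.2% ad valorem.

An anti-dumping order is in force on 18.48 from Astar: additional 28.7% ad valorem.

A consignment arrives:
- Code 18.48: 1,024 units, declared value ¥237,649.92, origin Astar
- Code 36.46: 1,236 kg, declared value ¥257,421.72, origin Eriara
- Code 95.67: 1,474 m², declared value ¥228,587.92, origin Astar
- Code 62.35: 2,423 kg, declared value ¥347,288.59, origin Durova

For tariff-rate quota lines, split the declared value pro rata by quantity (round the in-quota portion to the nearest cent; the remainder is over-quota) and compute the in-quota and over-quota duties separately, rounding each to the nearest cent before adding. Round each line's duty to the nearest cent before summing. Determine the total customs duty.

Line 1 (18.48, Astar, 1,024 units, ¥237,649.92):
Base rate for 18.48 is ¥7.50/unit.
Additional duty on 18.48 from Astar: +28.7% ad valorem. Applied ad valorem rate = 28.7%.
Duty = ¥237,649.92 × 28.7% + 1,024 × ¥7.50 = ¥75,885.53.
Line 2 (36.46, Eriara, 1,236 kg, ¥257,421.72):
Base rate for 36.46 is 20%.
Origin Eriara is the FTA partner but 36.46 is not on the preference list; base rate stands.
Duty = ¥257,421.72 × 20% = ¥51,484.34.
Line 3 (95.67, Astar, 1,474 m², ¥228,587.92):
Base rate for 95.67 is 5%.
95.67 has an FTA preferential rate, but origin Astar is not Eriara; base rate stands.
Duty = ¥228,587.92 × 5% = ¥11,429.40.
Line 4 (62.35, Durova, 2,423 kg, ¥347,288.59):
Code 62.35 is under a tariff-rate quota (threshold 1,225 kg). In-quota: 1,225 kg at 4.5%; over-quota: 1,198 kg at 12.5%.
Pro-rata value split: in-quota = ¥347,288.59 × 1,225/2,423 = ¥175,579.25; over-quota = ¥347,288.59 − ¥175,579.25 = ¥171,709.34.
In-quota duty = ¥175,579.25 × 4.5% = ¥7,901.07. Over-quota duty = ¥171,709.34 × 12.5% = ¥21,463.67.
Line duty = ¥7,901.07 + ¥21,463.67 = ¥29,364.74.
Total = ¥75,885.53 + ¥51,484.34 + ¥11,429.40 + ¥29,364.74 = ¥168,164.01.

¥168,164.01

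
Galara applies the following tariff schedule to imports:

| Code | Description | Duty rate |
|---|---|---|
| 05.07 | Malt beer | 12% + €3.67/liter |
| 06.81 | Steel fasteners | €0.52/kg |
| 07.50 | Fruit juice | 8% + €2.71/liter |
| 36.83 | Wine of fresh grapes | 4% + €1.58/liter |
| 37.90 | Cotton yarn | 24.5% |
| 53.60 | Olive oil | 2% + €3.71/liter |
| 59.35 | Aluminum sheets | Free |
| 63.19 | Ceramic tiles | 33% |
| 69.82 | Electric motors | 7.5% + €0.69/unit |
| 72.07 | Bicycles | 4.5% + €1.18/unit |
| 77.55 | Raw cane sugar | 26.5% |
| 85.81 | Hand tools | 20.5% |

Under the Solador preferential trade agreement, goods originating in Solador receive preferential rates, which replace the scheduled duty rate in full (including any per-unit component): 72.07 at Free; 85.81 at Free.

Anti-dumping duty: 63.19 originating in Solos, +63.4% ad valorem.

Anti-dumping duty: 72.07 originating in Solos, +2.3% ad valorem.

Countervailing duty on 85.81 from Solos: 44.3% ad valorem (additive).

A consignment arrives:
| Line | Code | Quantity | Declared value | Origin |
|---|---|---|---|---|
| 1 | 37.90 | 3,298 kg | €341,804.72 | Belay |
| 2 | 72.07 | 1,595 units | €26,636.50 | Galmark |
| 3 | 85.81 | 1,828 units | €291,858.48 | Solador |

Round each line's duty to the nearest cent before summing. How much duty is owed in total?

€86,822.90

Line 1 (37.90, Belay, 3,298 kg, €341,804.72):
Base rate for 37.90 is 24.5%.
Duty = €341,804.72 × 24.5% = €83,742.16.
Line 2 (72.07, Galmark, 1,595 units, €26,636.50):
Base rate for 72.07 is 4.5% + €1.18/unit.
72.07 has an FTA preferential rate, but origin Galmark is not Solador; base rate stands.
The additional-duty order on 72.07 targets Solos, not Galmark; it does not apply.
Duty = €26,636.50 × 4.5% + 1,595 × €1.18 = €3,080.74.
Line 3 (85.81, Solador, 1,828 units, €291,858.48):
Base rate for 85.81 is 20.5%.
Origin Solador qualifies under the Galara–Solador agreement and 85.81 is covered: preferential rate Free applies instead.
The additional-duty order on 85.81 targets Solos, not Solador; it does not apply.
Duty = €291,858.48 × 0% = €0.00.
Total = €83,742.16 + €3,080.74 + €0.00 = €86,822.90.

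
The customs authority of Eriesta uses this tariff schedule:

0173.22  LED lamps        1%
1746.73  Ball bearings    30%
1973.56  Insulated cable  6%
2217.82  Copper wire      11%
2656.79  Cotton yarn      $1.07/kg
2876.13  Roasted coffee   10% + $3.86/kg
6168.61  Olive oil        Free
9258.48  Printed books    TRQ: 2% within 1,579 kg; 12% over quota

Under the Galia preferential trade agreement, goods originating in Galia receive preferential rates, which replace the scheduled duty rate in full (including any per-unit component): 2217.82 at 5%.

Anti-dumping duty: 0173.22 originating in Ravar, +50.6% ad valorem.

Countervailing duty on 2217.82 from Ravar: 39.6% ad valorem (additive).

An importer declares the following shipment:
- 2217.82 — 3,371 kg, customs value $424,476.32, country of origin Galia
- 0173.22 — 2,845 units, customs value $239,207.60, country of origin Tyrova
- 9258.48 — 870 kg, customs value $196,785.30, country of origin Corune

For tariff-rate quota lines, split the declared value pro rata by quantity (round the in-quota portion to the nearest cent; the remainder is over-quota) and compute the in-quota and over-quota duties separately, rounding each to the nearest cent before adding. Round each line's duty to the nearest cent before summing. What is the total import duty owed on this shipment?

$27,551.61

Line 1 (2217.82, Galia, 3,371 kg, $424,476.32):
Base rate for 2217.82 is 11%.
Origin Galia qualifies under the Eriesta–Galia agreement and 2217.82 is covered: preferential rate 5% applies instead.
The additional-duty order on 2217.82 targets Ravar, not Galia; it does not apply.
Duty = $424,476.32 × 5% = $21,223.82.
Line 2 (0173.22, Tyrova, 2,845 units, $239,207.60):
Base rate for 0173.22 is 1%.
The additional-duty order on 0173.22 targets Ravar, not Tyrova; it does not apply.
Duty = $239,207.60 × 1% = $2,392.08.
Line 3 (9258.48, Corune, 870 kg, $196,785.30):
Code 9258.48 is under a tariff-rate quota (threshold 1,579 kg). Quantity 870 kg is within the quota, so the in-quota rate 2% applies to the full value.
Duty = $196,785.30 × 2% = $3,935.71.
Total = $21,223.82 + $2,392.08 + $3,935.71 = $27,551.61.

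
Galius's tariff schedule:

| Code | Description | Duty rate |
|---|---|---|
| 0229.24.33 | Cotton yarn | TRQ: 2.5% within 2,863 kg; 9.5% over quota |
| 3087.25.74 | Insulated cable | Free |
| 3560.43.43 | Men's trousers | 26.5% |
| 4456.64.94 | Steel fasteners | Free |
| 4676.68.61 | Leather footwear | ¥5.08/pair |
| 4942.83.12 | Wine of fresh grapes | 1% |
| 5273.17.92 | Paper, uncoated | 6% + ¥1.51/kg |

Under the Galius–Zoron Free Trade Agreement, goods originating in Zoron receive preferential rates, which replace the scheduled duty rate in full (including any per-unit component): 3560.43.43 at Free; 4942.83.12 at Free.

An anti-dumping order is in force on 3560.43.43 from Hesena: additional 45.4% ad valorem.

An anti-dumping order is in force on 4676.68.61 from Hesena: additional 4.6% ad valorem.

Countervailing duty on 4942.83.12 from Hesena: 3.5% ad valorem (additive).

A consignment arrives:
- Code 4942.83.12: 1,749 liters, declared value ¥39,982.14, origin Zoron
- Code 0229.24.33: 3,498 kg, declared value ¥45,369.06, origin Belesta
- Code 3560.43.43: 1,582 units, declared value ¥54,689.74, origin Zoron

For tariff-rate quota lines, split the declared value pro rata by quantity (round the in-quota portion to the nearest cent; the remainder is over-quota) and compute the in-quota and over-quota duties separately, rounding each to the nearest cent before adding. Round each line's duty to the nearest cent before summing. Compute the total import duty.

Line 1 (4942.83.12, Zoron, 1,749 liters, ¥39,982.14):
Base rate for 4942.83.12 is 1%.
Origin Zoron qualifies under the Galius–Zoron agreement and 4942.83.12 is covered: preferential rate Free applies instead.
The additional-duty order on 4942.83.12 targets Hesena, not Zoron; it does not apply.
Duty = ¥39,982.14 × 0% = ¥0.00.
Line 2 (0229.24.33, Belesta, 3,498 kg, ¥45,369.06):
Code 0229.24.33 is under a tariff-rate quota (threshold 2,863 kg). In-quota: 2,863 kg at 2.5%; over-quota: 635 kg at 9.5%.
Pro-rata value split: in-quota = ¥45,369.06 × 2,863/3,498 = ¥37,133.11; over-quota = ¥45,369.06 − ¥37,133.11 = ¥8,235.95.
In-quota duty = ¥37,133.11 × 2.5% = ¥928.33. Over-quota duty = ¥8,235.95 × 9.5% = ¥782.42.
Line duty = ¥928.33 + ¥782.42 = ¥1,710.75.
Line 3 (3560.43.43, Zoron, 1,582 units, ¥54,689.74):
Base rate for 3560.43.43 is 26.5%.
Origin Zoron qualifies under the Galius–Zoron agreement and 3560.43.43 is covered: preferential rate Free applies instead.
The additional-duty order on 3560.43.43 targets Hesena, not Zoron; it does not apply.
Duty = ¥54,689.74 × 0% = ¥0.00.
Total = ¥0.00 + ¥1,710.75 + ¥0.00 = ¥1,710.75.

¥1,710.75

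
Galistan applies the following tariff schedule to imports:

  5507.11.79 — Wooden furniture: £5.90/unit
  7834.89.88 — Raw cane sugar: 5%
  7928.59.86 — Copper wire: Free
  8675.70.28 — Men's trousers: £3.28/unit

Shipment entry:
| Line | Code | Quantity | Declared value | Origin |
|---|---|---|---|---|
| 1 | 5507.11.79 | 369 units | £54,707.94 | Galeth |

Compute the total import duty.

£2,177.10

Line 1 (5507.11.79, Galeth, 369 units, £54,707.94):
Base rate for 5507.11.79 is £5.90/unit.
Duty = 369 × £5.90 = £2,177.10.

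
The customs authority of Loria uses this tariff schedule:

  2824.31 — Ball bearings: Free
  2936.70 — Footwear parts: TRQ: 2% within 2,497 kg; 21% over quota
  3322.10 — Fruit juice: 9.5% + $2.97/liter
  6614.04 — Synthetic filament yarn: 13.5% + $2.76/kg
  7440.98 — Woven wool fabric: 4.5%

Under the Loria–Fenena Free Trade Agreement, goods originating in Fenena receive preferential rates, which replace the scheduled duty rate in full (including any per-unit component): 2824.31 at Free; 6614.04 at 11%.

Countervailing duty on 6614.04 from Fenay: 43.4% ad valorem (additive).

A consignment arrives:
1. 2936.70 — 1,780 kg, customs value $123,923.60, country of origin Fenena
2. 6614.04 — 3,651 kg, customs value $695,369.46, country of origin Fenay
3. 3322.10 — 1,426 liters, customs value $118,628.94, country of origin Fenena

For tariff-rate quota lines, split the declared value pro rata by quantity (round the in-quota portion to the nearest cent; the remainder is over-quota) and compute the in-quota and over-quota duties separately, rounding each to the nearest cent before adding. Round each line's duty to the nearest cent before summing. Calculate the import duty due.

$423,725.42

Line 1 (2936.70, Fenena, 1,780 kg, $123,923.60):
Code 2936.70 is under a tariff-rate quota (threshold 2,497 kg). Quantity 1,780 kg is within the quota, so the in-quota rate 2% applies to the full value.
Duty = $123,923.60 × 2% = $2,478.47.
Line 2 (6614.04, Fenay, 3,651 kg, $695,369.46):
Base rate for 6614.04 is 13.5% + $2.76/kg.
6614.04 has an FTA preferential rate, but origin Fenay is not Fenena; base rate stands.
Additional duty on 6614.04 from Fenay: +43.4%. Applied ad valorem rate: 13.5% + 43.4% = 56.9%.
Duty = $695,369.46 × 56.9% + 3,651 × $2.76 = $405,741.98.
Line 3 (3322.10, Fenena, 1,426 liters, $118,628.94):
Base rate for 3322.10 is 9.5% + $2.97/liter.
Origin Fenena is the FTA partner but 3322.10 is not on the preference list; base rate stands.
Duty = $118,628.94 × 9.5% + 1,426 × $2.97 = $15,504.97.
Total = $2,478.47 + $405,741.98 + $15,504.97 = $423,725.42.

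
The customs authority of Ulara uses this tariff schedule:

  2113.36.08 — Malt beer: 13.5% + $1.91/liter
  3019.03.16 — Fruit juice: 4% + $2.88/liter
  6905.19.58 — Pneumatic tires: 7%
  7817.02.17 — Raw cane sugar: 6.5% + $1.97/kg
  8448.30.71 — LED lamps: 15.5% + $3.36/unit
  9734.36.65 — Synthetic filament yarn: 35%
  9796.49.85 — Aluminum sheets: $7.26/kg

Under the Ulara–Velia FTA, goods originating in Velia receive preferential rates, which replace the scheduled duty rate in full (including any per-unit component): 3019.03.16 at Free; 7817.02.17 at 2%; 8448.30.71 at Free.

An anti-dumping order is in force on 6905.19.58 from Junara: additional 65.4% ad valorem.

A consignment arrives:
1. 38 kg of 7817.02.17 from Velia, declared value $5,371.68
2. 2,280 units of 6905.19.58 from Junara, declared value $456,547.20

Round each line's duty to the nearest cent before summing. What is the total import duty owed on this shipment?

Line 1 (7817.02.17, Velia, 38 kg, $5,371.68):
Base rate for 7817.02.17 is 6.5% + $1.97/kg.
Origin Velia qualifies under the Ulara–Velia agreement and 7817.02.17 is covered: preferential rate 2% applies instead.
Duty = $5,371.68 × 2% = $107.43.
Line 2 (6905.19.58, Junara, 2,280 units, $456,547.20):
Base rate for 6905.19.58 is 7%.
Additional duty on 6905.19.58 from Junara: +65.4%. Applied ad valorem rate: 7% + 65.4% = 72.4%.
Duty = $456,547.20 × 72.4% = $330,540.17.
Total = $107.43 + $330,540.17 = $330,647.60.

$330,647.60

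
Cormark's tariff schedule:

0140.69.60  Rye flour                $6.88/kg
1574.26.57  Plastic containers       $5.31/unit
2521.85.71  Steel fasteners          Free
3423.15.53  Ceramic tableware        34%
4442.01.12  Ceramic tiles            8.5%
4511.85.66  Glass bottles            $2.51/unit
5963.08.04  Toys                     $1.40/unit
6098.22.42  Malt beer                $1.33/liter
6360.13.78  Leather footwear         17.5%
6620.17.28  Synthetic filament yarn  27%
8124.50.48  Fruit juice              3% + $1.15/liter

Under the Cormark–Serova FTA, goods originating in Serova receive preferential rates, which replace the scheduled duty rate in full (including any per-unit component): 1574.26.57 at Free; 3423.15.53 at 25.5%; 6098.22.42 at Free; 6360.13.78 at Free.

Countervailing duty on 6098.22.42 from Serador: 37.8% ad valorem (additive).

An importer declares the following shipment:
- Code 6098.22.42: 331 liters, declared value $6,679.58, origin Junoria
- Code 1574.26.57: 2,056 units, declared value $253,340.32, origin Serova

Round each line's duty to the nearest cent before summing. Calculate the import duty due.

$440.23

Line 1 (6098.22.42, Junoria, 331 liters, $6,679.58):
Base rate for 6098.22.42 is $1.33/liter.
6098.22.42 has an FTA preferential rate, but origin Junoria is not Serova; base rate stands.
The additional-duty order on 6098.22.42 targets Serador, not Junoria; it does not apply.
Duty = 331 × $1.33 = $440.23.
Line 2 (1574.26.57, Serova, 2,056 units, $253,340.32):
Base rate for 1574.26.57 is $5.31/unit.
Origin Serova qualifies under the Cormark–Serova agreement and 1574.26.57 is covered: preferential rate Free applies instead.
Duty = $253,340.32 × 0% = $0.00.
Total = $440.23 + $0.00 = $440.23.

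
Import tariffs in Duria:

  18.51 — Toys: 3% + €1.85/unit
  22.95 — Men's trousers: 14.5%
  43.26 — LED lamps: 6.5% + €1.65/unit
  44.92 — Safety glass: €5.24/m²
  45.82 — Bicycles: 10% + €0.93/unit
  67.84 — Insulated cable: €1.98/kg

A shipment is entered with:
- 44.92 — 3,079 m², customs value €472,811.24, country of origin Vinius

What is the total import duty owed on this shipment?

€16,133.96

Line 1 (44.92, Vinius, 3,079 m², €472,811.24):
Base rate for 44.92 is €5.24/m².
Duty = 3,079 × €5.24 = €16,133.96.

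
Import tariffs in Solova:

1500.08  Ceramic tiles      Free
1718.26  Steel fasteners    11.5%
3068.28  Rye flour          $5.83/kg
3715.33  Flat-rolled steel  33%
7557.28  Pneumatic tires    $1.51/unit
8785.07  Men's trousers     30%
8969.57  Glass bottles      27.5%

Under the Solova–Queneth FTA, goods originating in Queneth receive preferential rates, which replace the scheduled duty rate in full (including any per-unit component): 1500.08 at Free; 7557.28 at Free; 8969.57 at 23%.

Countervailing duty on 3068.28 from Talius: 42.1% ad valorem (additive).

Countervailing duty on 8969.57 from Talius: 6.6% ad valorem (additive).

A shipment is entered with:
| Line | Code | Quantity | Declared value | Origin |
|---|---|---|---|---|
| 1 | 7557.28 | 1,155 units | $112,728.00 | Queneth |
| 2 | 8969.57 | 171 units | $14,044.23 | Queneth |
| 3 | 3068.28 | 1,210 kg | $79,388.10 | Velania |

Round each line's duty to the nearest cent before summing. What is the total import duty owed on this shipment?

$10,284.47

Line 1 (7557.28, Queneth, 1,155 units, $112,728.00):
Base rate for 7557.28 is $1.51/unit.
Origin Queneth qualifies under the Solova–Queneth agreement and 7557.28 is covered: preferential rate Free applies instead.
Duty = $112,728.00 × 0% = $0.00.
Line 2 (8969.57, Queneth, 171 units, $14,044.23):
Base rate for 8969.57 is 27.5%.
Origin Queneth qualifies under the Solova–Queneth agreement and 8969.57 is covered: preferential rate 23% applies instead.
The additional-duty order on 8969.57 targets Talius, not Queneth; it does not apply.
Duty = $14,044.23 × 23% = $3,230.17.
Line 3 (3068.28, Velania, 1,210 kg, $79,388.10):
Base rate for 3068.28 is $5.83/kg.
The additional-duty order on 3068.28 targets Talius, not Velania; it does not apply.
Duty = 1,210 × $5.83 = $7,054.30.
Total = $0.00 + $3,230.17 + $7,054.30 = $10,284.47.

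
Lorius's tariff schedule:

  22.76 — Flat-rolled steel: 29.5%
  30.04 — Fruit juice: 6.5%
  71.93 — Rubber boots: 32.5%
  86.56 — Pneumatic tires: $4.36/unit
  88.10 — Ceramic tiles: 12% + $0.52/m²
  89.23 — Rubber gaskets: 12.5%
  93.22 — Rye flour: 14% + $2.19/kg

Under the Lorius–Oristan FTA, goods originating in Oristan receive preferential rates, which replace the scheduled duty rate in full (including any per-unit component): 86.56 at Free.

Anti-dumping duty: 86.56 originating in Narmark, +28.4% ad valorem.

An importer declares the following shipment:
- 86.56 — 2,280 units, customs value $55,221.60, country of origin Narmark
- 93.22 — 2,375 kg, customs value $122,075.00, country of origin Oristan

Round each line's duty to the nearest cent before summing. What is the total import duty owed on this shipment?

Line 1 (86.56, Narmark, 2,280 units, $55,221.60):
Base rate for 86.56 is $4.36/unit.
86.56 has an FTA preferential rate, but origin Narmark is not Oristan; base rate stands.
Additional duty on 86.56 from Narmark: +28.4% ad valorem. Applied ad valorem rate = 28.4%.
Duty = $55,221.60 × 28.4% + 2,280 × $4.36 = $25,623.73.
Line 2 (93.22, Oristan, 2,375 kg, $122,075.00):
Base rate for 93.22 is 14% + $2.19/kg.
Origin Oristan is the FTA partner but 93.22 is not on the preference list; base rate stands.
Duty = $122,075.00 × 14% + 2,375 × $2.19 = $22,291.75.
Total = $25,623.73 + $22,291.75 = $47,915.48.

$47,915.48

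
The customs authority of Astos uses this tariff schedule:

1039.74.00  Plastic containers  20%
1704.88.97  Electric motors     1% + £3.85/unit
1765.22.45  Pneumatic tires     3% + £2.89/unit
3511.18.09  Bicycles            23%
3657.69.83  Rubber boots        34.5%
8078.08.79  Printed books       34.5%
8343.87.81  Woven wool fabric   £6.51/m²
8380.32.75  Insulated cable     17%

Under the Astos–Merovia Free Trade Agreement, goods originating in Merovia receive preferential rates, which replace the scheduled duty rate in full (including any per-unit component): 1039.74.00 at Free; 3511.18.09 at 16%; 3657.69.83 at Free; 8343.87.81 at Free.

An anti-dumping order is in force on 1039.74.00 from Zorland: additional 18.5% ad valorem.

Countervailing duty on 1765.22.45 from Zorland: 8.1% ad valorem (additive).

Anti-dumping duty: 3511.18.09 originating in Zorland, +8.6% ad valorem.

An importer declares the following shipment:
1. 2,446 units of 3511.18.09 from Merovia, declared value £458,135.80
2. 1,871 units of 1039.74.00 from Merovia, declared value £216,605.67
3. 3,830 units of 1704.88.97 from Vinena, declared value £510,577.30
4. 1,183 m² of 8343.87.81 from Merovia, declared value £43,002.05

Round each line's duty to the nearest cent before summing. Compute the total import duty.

£93,153.00

Line 1 (3511.18.09, Merovia, 2,446 units, £458,135.80):
Base rate for 3511.18.09 is 23%.
Origin Merovia qualifies under the Astos–Merovia agreement and 3511.18.09 is covered: preferential rate 16% applies instead.
The additional-duty order on 3511.18.09 targets Zorland, not Merovia; it does not apply.
Duty = £458,135.80 × 16% = £73,301.73.
Line 2 (1039.74.00, Merovia, 1,871 units, £216,605.67):
Base rate for 1039.74.00 is 20%.
Origin Merovia qualifies under the Astos–Merovia agreement and 1039.74.00 is covered: preferential rate Free applies instead.
The additional-duty order on 1039.74.00 targets Zorland, not Merovia; it does not apply.
Duty = £216,605.67 × 0% = £0.00.
Line 3 (1704.88.97, Vinena, 3,830 units, £510,577.30):
Base rate for 1704.88.97 is 1% + £3.85/unit.
Duty = £510,577.30 × 1% + 3,830 × £3.85 = £19,851.27.
Line 4 (8343.87.81, Merovia, 1,183 m², £43,002.05):
Base rate for 8343.87.81 is £6.51/m².
Origin Merovia qualifies under the Astos–Merovia agreement and 8343.87.81 is covered: preferential rate Free applies instead.
Duty = £43,002.05 × 0% = £0.00.
Total = £73,301.73 + £0.00 + £19,851.27 + £0.00 = £93,153.00.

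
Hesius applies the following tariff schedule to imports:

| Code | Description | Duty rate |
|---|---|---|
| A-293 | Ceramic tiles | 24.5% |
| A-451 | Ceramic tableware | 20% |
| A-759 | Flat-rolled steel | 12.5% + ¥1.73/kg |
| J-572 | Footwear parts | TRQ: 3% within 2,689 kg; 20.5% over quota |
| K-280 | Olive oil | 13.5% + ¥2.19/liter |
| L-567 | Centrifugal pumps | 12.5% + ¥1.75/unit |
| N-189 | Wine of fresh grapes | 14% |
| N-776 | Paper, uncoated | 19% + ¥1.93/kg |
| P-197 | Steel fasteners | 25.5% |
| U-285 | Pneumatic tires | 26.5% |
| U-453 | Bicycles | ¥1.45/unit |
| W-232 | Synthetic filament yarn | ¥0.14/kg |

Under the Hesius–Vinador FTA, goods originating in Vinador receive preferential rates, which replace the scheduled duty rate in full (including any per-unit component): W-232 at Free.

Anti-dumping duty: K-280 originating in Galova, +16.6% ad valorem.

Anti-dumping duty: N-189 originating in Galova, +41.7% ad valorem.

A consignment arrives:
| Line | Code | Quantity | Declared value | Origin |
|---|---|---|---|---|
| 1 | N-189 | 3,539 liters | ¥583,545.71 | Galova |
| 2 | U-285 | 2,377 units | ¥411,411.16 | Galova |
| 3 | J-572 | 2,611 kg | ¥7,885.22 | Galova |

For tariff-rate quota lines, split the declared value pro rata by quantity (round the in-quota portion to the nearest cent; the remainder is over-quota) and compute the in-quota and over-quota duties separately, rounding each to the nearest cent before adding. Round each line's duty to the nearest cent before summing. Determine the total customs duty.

¥434,295.48

Line 1 (N-189, Galova, 3,539 liters, ¥583,545.71):
Base rate for N-189 is 14%.
Additional duty on N-189 from Galova: +41.7%. Applied ad valorem rate: 14% + 41.7% = 55.7%.
Duty = ¥583,545.71 × 55.7% = ¥325,034.96.
Line 2 (U-285, Galova, 2,377 units, ¥411,411.16):
Base rate for U-285 is 26.5%.
Duty = ¥411,411.16 × 26.5% = ¥109,023.96.
Line 3 (J-572, Galova, 2,611 kg, ¥7,885.22):
Code J-572 is under a tariff-rate quota (threshold 2,689 kg). Quantity 2,611 kg is within the quota, so the in-quota rate 3% applies to the full value.
Duty = ¥7,885.22 × 3% = ¥236.56.
Total = ¥325,034.96 + ¥109,023.96 + ¥236.56 = ¥434,295.48.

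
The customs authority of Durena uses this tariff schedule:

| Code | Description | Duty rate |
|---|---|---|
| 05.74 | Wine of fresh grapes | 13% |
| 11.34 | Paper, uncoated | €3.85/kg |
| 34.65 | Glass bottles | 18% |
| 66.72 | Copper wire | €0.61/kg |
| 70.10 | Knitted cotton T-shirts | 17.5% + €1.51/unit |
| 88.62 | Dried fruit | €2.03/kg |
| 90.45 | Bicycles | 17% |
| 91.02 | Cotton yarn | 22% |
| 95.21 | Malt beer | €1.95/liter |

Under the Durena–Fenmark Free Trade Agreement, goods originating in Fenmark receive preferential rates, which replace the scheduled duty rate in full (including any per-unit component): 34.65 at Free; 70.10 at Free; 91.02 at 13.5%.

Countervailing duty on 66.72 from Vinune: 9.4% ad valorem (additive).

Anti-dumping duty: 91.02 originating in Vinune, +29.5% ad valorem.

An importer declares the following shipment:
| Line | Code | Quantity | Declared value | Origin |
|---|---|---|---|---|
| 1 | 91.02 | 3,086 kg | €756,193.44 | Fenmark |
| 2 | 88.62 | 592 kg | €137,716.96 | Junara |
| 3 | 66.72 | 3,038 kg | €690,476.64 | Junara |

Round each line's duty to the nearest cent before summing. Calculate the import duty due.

Line 1 (91.02, Fenmark, 3,086 kg, €756,193.44):
Base rate for 91.02 is 22%.
Origin Fenmark qualifies under the Durena–Fenmark agreement and 91.02 is covered: preferential rate 13.5% applies instead.
The additional-duty order on 91.02 targets Vinune, not Fenmark; it does not apply.
Duty = €756,193.44 × 13.5% = €102,086.11.
Line 2 (88.62, Junara, 592 kg, €137,716.96):
Base rate for 88.62 is €2.03/kg.
Duty = 592 × €2.03 = €1,201.76.
Line 3 (66.72, Junara, 3,038 kg, €690,476.64):
Base rate for 66.72 is €0.61/kg.
The additional-duty order on 66.72 targets Vinune, not Junara; it does not apply.
Duty = 3,038 × €0.61 = €1,853.18.
Total = €102,086.11 + €1,201.76 + €1,853.18 = €105,141.05.

€105,141.05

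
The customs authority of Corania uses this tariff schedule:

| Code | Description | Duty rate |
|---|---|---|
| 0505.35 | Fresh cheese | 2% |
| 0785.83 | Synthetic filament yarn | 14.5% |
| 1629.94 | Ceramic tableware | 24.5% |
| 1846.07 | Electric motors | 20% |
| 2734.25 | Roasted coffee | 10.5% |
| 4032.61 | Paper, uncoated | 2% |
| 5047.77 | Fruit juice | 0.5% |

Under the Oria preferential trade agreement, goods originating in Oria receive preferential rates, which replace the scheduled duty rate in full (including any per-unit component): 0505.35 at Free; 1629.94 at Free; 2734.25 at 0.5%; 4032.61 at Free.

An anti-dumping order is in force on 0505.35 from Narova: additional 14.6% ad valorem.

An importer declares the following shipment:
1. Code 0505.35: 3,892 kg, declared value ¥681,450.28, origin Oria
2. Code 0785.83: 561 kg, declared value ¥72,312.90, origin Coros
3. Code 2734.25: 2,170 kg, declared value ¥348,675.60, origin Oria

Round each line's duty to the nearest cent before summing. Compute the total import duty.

Line 1 (0505.35, Oria, 3,892 kg, ¥681,450.28):
Base rate for 0505.35 is 2%.
Origin Oria qualifies under the Corania–Oria agreement and 0505.35 is covered: preferential rate Free applies instead.
The additional-duty order on 0505.35 targets Narova, not Oria; it does not apply.
Duty = ¥681,450.28 × 0% = ¥0.00.
Line 2 (0785.83, Coros, 561 kg, ¥72,312.90):
Base rate for 0785.83 is 14.5%.
Duty = ¥72,312.90 × 14.5% = ¥10,485.37.
Line 3 (2734.25, Oria, 2,170 kg, ¥348,675.60):
Base rate for 2734.25 is 10.5%.
Origin Oria qualifies under the Corania–Oria agreement and 2734.25 is covered: preferential rate 0.5% applies instead.
Duty = ¥348,675.60 × 0.5% = ¥1,743.38.
Total = ¥0.00 + ¥10,485.37 + ¥1,743.38 = ¥12,228.75.

¥12,228.75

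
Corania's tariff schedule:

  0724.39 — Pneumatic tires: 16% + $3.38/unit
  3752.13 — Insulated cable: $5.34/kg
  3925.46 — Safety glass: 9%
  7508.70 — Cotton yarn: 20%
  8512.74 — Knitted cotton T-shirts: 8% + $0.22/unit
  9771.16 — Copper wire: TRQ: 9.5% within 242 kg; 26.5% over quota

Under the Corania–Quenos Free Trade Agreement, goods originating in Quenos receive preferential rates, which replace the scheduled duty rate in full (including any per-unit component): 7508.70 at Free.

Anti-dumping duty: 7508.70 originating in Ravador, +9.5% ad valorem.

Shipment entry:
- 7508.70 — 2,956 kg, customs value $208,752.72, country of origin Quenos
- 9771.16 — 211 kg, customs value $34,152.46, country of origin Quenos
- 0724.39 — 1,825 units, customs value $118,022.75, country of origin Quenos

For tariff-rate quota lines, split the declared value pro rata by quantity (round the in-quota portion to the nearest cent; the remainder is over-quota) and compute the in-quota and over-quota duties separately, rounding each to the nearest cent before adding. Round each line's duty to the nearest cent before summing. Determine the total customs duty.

Line 1 (7508.70, Quenos, 2,956 kg, $208,752.72):
Base rate for 7508.70 is 20%.
Origin Quenos qualifies under the Corania–Quenos agreement and 7508.70 is covered: preferential rate Free applies instead.
The additional-duty order on 7508.70 targets Ravador, not Quenos; it does not apply.
Duty = $208,752.72 × 0% = $0.00.
Line 2 (9771.16, Quenos, 211 kg, $34,152.46):
Code 9771.16 is under a tariff-rate quota (threshold 242 kg). Quantity 211 kg is within the quota, so the in-quota rate 9.5% applies to the full value.
Duty = $34,152.46 × 9.5% = $3,244.48.
Line 3 (0724.39, Quenos, 1,825 units, $118,022.75):
Base rate for 0724.39 is 16% + $3.38/unit.
Origin Quenos is the FTA partner but 0724.39 is not on the preference list; base rate stands.
Duty = $118,022.75 × 16% + 1,825 × $3.38 = $25,052.14.
Total = $0.00 + $3,244.48 + $25,052.14 = $28,296.62.

$28,296.62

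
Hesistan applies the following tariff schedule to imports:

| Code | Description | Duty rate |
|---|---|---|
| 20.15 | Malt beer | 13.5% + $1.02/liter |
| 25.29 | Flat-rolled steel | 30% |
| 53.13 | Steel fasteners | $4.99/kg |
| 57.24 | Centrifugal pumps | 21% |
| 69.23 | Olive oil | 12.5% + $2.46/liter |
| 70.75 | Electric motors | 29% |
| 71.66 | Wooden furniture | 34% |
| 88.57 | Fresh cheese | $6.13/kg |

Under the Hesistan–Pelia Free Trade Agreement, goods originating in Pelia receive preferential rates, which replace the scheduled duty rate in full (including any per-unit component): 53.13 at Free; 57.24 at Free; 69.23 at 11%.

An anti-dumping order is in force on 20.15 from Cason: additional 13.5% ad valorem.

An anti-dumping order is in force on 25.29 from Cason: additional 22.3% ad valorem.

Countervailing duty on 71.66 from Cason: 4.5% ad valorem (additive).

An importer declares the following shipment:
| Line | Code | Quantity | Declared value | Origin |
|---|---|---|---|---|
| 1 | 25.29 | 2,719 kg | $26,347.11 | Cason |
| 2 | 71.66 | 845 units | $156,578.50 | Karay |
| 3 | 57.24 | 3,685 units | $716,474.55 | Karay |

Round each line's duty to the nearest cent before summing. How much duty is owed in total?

Line 1 (25.29, Cason, 2,719 kg, $26,347.11):
Base rate for 25.29 is 30%.
Additional duty on 25.29 from Cason: +22.3%. Applied ad valorem rate: 30% + 22.3% = 52.3%.
Duty = $26,347.11 × 52.3% = $13,779.54.
Line 2 (71.66, Karay, 845 units, $156,578.50):
Base rate for 71.66 is 34%.
The additional-duty order on 71.66 targets Cason, not Karay; it does not apply.
Duty = $156,578.50 × 34% = $53,236.69.
Line 3 (57.24, Karay, 3,685 units, $716,474.55):
Base rate for 57.24 is 21%.
57.24 has an FTA preferential rate, but origin Karay is not Pelia; base rate stands.
Duty = $716,474.55 × 21% = $150,459.66.
Total = $13,779.54 + $53,236.69 + $150,459.66 = $217,475.89.

$217,475.89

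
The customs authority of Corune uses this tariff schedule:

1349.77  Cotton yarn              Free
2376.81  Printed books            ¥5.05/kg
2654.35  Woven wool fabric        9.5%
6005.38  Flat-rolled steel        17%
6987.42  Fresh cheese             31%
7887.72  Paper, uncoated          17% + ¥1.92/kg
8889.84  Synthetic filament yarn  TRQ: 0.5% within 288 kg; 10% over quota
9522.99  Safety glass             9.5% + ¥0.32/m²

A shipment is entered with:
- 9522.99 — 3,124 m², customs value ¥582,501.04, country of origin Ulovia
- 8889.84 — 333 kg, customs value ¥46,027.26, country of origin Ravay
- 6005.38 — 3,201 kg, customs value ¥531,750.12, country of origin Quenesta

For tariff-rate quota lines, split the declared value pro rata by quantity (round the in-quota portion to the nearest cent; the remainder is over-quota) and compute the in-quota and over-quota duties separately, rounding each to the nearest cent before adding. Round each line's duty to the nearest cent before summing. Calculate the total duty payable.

Line 1 (9522.99, Ulovia, 3,124 m², ¥582,501.04):
Base rate for 9522.99 is 9.5% + ¥0.32/m².
Duty = ¥582,501.04 × 9.5% + 3,124 × ¥0.32 = ¥56,337.28.
Line 2 (8889.84, Ravay, 333 kg, ¥46,027.26):
Code 8889.84 is under a tariff-rate quota (threshold 288 kg). In-quota: 288 kg at 0.5%; over-quota: 45 kg at 10%.
Pro-rata value split: in-quota = ¥46,027.26 × 288/333 = ¥39,807.36; over-quota = ¥46,027.26 − ¥39,807.36 = ¥6,219.90.
In-quota duty = ¥39,807.36 × 0.5% = ¥199.04. Over-quota duty = ¥6,219.90 × 10% = ¥621.99.
Line duty = ¥199.04 + ¥621.99 = ¥821.03.
Line 3 (6005.38, Quenesta, 3,201 kg, ¥531,750.12):
Base rate for 6005.38 is 17%.
Duty = ¥531,750.12 × 17% = ¥90,397.52.
Total = ¥56,337.28 + ¥821.03 + ¥90,397.52 = ¥147,555.83.

¥147,555.83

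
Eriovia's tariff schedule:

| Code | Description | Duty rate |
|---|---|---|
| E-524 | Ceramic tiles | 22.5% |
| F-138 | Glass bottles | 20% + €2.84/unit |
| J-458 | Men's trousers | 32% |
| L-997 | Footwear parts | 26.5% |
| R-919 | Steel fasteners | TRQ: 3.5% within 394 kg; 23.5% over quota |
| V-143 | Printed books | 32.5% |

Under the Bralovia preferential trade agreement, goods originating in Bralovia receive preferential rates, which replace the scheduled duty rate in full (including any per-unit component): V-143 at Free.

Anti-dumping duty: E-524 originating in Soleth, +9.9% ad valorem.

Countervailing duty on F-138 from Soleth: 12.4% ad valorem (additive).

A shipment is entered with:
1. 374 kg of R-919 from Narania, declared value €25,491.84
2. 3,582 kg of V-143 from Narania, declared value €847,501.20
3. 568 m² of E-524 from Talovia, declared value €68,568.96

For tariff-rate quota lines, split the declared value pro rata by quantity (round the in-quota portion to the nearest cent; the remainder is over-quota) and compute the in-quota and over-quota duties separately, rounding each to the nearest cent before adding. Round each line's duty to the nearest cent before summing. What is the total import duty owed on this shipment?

Line 1 (R-919, Narania, 374 kg, €25,491.84):
Code R-919 is under a tariff-rate quota (threshold 394 kg). Quantity 374 kg is within the quota, so the in-quota rate 3.5% applies to the full value.
Duty = €25,491.84 × 3.5% = €892.21.
Line 2 (V-143, Narania, 3,582 kg, €847,501.20):
Base rate for V-143 is 32.5%.
V-143 has an FTA preferential rate, but origin Narania is not Bralovia; base rate stands.
Duty = €847,501.20 × 32.5% = €275,437.89.
Line 3 (E-524, Talovia, 568 m², €68,568.96):
Base rate for E-524 is 22.5%.
The additional-duty order on E-524 targets Soleth, not Talovia; it does not apply.
Duty = €68,568.96 × 22.5% = €15,428.02.
Total = €892.21 + €275,437.89 + €15,428.02 = €291,758.12.

€291,758.12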